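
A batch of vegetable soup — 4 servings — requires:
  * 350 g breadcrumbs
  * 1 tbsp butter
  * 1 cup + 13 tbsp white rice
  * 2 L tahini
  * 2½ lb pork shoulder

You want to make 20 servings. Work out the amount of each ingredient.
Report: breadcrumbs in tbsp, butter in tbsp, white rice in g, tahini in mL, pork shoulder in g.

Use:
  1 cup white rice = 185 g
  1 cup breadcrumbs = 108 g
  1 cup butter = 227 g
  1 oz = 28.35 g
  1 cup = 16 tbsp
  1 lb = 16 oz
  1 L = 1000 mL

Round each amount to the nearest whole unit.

Scaling factor: 20/4 = 5.
breadcrumbs: 350 g × 5 ÷ 108 g/cup × 16 tbsp/cup ≈ 259 tbsp
butter: 1 tbsp × 5 = 5 tbsp
white rice: (1 cup + 13 tbsp = 1.8125 cup) × 5 × 185 g/cup ≈ 1677 g
tahini: 2 L × 5 × 1000 mL/L = 10000 mL
pork shoulder: 2.5 lb × 5 × 16 oz/lb × 28.35 g/oz = 5670 g

breadcrumbs: 259 tbsp; butter: 5 tbsp; white rice: 1677 g; tahini: 10000 mL; pork shoulder: 5670 g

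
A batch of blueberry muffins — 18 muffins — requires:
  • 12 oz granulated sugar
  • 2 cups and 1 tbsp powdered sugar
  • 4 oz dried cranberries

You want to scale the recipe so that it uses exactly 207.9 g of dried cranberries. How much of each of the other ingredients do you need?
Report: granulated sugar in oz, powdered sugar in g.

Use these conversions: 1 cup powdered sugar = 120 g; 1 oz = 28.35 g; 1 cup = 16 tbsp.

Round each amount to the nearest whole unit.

granulated sugar: 22 oz; powdered sugar: 454 g

The original recipe has 113.4 g of dried cranberries, so the scaling factor is 207.9 ÷ 113.4 = 11/6.
granulated sugar: 12 oz × 11/6 = 22 oz
powdered sugar: (2 cup + 1 tbsp = 2.0625 cup) × 11/6 × 120 g/cup ≈ 454 g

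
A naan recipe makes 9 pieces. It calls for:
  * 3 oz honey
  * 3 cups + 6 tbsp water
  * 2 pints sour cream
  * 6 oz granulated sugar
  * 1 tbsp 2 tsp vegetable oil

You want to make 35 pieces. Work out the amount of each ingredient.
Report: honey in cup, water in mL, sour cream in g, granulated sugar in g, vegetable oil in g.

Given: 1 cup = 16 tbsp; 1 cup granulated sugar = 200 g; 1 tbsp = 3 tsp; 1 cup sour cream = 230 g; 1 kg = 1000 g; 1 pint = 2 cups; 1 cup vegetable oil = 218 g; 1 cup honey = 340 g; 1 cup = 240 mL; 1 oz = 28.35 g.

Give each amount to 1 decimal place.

Scaling factor: 35/9.
honey: 3 oz × 35/9 × 28.35 g/oz ÷ 340 g/cup ≈ 1.0 cup
water: (3 cup + 6 tbsp = 3.375 cup) × 35/9 × 240 mL/cup = 3150.0 mL
sour cream: 2 pint × 35/9 × 2 cup/pint × 230 g/cup ≈ 3577.8 g
granulated sugar: 6 oz × 35/9 × 28.35 g/oz = 661.5 g
vegetable oil: (1 tbsp + 2 tsp = 5/3 tbsp) × 35/9 ÷ 16 tbsp/cup × 218 g/cup ≈ 88.3 g

honey: 1.0 cup; water: 3150.0 mL; sour cream: 3577.8 g; granulated sugar: 661.5 g; vegetable oil: 88.3 g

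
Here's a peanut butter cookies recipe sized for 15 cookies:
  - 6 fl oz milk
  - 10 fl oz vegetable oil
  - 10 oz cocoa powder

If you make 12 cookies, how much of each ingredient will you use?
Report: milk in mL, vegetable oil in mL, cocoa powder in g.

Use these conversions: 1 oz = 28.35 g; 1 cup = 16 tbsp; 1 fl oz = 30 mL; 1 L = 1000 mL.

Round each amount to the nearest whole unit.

Scaling factor: 12/15 = 4/5 = 0.8.
milk: 6 fl oz × 4/5 × 30 mL/fl oz = 144 mL
vegetable oil: 10 fl oz × 4/5 × 30 mL/fl oz = 240 mL
cocoa powder: 10 oz × 4/5 × 28.35 g/oz ≈ 227 g

milk: 144 mL; vegetable oil: 240 mL; cocoa powder: 227 g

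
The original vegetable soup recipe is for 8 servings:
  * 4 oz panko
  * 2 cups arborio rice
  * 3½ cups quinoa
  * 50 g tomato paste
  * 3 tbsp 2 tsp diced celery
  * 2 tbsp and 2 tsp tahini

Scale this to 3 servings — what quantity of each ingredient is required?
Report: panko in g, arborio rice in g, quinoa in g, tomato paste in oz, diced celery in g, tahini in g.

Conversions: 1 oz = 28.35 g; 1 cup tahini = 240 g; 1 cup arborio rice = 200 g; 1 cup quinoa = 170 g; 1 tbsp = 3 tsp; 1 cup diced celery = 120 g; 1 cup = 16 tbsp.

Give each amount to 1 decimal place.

Scaling factor: 3/8 = 0.375.
panko: 4 oz × 3/8 × 28.35 g/oz ≈ 42.5 g
arborio rice: 2 cup × 3/8 × 200 g/cup = 150.0 g
quinoa: 3.5 cup × 3/8 × 170 g/cup ≈ 223.1 g
tomato paste: 50 g × 3/8 ÷ 28.35 g/oz ≈ 0.7 oz
diced celery: (3 tbsp + 2 tsp = 11/3 tbsp) × 3/8 ÷ 16 tbsp/cup × 120 g/cup ≈ 10.3 g
tahini: (2 tbsp + 2 tsp = 8/3 tbsp) × 3/8 ÷ 16 tbsp/cup × 240 g/cup = 15.0 g

panko: 42.5 g; arborio rice: 150.0 g; quinoa: 223.1 g; tomato paste: 0.7 oz; diced celery: 10.3 g; tahini: 15.0 g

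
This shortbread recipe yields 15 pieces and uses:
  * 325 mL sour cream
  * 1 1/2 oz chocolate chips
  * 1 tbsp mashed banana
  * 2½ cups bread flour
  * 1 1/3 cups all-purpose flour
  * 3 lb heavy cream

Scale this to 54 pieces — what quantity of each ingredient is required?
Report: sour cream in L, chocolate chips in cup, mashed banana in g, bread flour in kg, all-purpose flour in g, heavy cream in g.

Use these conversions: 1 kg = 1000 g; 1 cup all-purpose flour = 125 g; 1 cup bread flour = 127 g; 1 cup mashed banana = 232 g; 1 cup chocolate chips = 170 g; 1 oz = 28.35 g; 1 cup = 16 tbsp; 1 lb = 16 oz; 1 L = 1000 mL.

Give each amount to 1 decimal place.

sour cream: 1.2 L; chocolate chips: 0.9 cup; mashed banana: 52.2 g; bread flour: 1.1 kg; all-purpose flour: 600.0 g; heavy cream: 4898.9 g

Scaling factor: 54/15 = 18/5 = 3.6.
sour cream: 325 mL × 18/5 ÷ 1000 mL/L ≈ 1.2 L
chocolate chips: 1.5 oz × 18/5 × 28.35 g/oz ÷ 170 g/cup ≈ 0.9 cup
mashed banana: 1 tbsp × 18/5 ÷ 16 tbsp/cup × 232 g/cup = 52.2 g
bread flour: 2.5 cup × 18/5 × 127 g/cup ÷ 1000 g/kg ≈ 1.1 kg
all-purpose flour: 4/3 cup × 18/5 × 125 g/cup = 600.0 g
heavy cream: 3 lb × 18/5 × 16 oz/lb × 28.35 g/oz ≈ 4898.9 g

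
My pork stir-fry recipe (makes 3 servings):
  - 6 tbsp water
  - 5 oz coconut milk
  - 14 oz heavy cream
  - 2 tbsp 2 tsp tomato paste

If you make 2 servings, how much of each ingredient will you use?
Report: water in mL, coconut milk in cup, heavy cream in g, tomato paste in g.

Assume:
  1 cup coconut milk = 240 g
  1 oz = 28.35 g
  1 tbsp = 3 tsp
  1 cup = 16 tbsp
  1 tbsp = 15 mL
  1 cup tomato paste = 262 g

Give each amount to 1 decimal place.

Scaling factor: 2/3.
water: 6 tbsp × 2/3 × 15 mL/tbsp = 60.0 mL
coconut milk: 5 oz × 2/3 × 28.35 g/oz ÷ 240 g/cup ≈ 0.4 cup
heavy cream: 14 oz × 2/3 × 28.35 g/oz = 264.6 g
tomato paste: (2 tbsp + 2 tsp = 8/3 tbsp) × 2/3 ÷ 16 tbsp/cup × 262 g/cup ≈ 29.1 g

water: 60.0 mL; coconut milk: 0.4 cup; heavy cream: 264.6 g; tomato paste: 29.1 g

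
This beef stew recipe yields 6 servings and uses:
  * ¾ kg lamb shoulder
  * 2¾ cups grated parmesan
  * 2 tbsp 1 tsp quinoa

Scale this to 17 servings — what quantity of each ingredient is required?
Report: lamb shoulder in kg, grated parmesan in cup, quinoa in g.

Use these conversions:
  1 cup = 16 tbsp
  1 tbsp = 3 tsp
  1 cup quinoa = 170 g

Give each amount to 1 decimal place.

Scaling factor: 17/6.
lamb shoulder: 0.75 kg × 17/6 ≈ 2.1 kg
grated parmesan: 2.75 cup × 17/6 ≈ 7.8 cup
quinoa: (2 tbsp + 1 tsp = 7/3 tbsp) × 17/6 ÷ 16 tbsp/cup × 170 g/cup ≈ 70.2 g

lamb shoulder: 2.1 kg; grated parmesan: 7.8 cup; quinoa: 70.2 g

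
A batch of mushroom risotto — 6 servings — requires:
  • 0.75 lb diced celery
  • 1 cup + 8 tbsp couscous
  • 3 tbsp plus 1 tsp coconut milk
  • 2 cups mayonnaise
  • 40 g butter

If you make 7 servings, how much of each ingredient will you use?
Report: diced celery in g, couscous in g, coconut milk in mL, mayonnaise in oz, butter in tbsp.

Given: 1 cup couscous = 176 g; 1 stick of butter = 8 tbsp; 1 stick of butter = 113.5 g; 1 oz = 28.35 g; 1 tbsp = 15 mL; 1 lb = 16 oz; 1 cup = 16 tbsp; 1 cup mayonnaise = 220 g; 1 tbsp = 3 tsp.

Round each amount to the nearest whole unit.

diced celery: 397 g; couscous: 308 g; coconut milk: 58 mL; mayonnaise: 18 oz; butter: 3 tbsp

Scaling factor: 7/6.
diced celery: 0.75 lb × 7/6 × 16 oz/lb × 28.35 g/oz ≈ 397 g
couscous: (1 cup + 8 tbsp = 1.5 cup) × 7/6 × 176 g/cup = 308 g
coconut milk: (3 tbsp + 1 tsp = 10/3 tbsp) × 7/6 × 15 mL/tbsp ≈ 58 mL
mayonnaise: 2 cup × 7/6 × 220 g/cup ÷ 28.35 g/oz ≈ 18 oz
butter: 40 g × 7/6 ÷ 113.5 g/stick × 8 tbsp/stick ≈ 3 tbsp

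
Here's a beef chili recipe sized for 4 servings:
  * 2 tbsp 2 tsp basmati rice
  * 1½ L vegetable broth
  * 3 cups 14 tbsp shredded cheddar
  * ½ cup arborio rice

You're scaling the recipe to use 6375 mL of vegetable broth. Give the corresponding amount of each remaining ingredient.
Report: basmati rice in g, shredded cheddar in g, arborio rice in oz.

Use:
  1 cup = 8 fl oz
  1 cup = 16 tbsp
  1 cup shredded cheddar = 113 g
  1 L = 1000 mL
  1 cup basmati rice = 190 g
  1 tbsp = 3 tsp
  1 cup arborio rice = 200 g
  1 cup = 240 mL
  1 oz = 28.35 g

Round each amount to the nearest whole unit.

The original recipe has 1500 mL of vegetable broth, so the scaling factor is 6375 ÷ 1500 = 17/4 = 4.25.
basmati rice: (2 tbsp + 2 tsp = 8/3 tbsp) × 17/4 ÷ 16 tbsp/cup × 190 g/cup ≈ 135 g
shredded cheddar: (3 cup + 14 tbsp = 3.875 cup) × 17/4 × 113 g/cup ≈ 1861 g
arborio rice: 0.5 cup × 17/4 × 200 g/cup ÷ 28.35 g/oz ≈ 15 oz

basmati rice: 135 g; shredded cheddar: 1861 g; arborio rice: 15 oz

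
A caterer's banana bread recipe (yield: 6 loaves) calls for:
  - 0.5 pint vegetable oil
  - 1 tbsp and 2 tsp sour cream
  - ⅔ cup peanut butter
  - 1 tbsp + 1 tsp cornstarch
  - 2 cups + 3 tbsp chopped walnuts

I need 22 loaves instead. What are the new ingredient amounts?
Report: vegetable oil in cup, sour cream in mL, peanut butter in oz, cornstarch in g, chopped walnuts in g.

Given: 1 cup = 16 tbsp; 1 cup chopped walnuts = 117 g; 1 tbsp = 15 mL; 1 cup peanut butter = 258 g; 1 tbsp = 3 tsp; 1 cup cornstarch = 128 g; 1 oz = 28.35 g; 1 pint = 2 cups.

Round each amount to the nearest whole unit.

vegetable oil: 4 cup; sour cream: 92 mL; peanut butter: 22 oz; cornstarch: 39 g; chopped walnuts: 938 g

Scaling factor: 22/6 = 11/3.
vegetable oil: 0.5 pint × 11/3 × 2 cup/pint ≈ 4 cup
sour cream: (1 tbsp + 2 tsp = 5/3 tbsp) × 11/3 × 15 mL/tbsp ≈ 92 mL
peanut butter: 2/3 cup × 11/3 × 258 g/cup ÷ 28.35 g/oz ≈ 22 oz
cornstarch: (1 tbsp + 1 tsp = 4/3 tbsp) × 11/3 ÷ 16 tbsp/cup × 128 g/cup ≈ 39 g
chopped walnuts: (2 cup + 3 tbsp = 2.1875 cup) × 11/3 × 117 g/cup ≈ 938 g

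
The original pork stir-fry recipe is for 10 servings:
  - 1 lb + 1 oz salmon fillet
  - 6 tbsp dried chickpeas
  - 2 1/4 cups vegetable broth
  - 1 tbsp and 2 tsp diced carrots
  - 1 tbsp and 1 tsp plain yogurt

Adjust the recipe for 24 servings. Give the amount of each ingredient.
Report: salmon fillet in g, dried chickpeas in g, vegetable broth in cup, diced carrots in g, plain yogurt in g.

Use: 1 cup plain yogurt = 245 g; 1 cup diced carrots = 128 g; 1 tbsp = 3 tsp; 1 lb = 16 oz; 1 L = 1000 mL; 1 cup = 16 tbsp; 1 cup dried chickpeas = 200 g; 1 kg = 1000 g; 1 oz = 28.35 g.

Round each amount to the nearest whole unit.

Scaling factor: 24/10 = 12/5 = 2.4.
salmon fillet: (1 lb + 1 oz = 1.0625 lb) × 12/5 × 16 oz/lb × 28.35 g/oz ≈ 1157 g
dried chickpeas: 6 tbsp × 12/5 ÷ 16 tbsp/cup × 200 g/cup = 180 g
vegetable broth: 2.25 cup × 12/5 ≈ 5 cup
diced carrots: (1 tbsp + 2 tsp = 5/3 tbsp) × 12/5 ÷ 16 tbsp/cup × 128 g/cup = 32 g
plain yogurt: (1 tbsp + 1 tsp = 4/3 tbsp) × 12/5 ÷ 16 tbsp/cup × 245 g/cup = 49 g

salmon fillet: 1157 g; dried chickpeas: 180 g; vegetable broth: 5 cup; diced carrots: 32 g; plain yogurt: 49 g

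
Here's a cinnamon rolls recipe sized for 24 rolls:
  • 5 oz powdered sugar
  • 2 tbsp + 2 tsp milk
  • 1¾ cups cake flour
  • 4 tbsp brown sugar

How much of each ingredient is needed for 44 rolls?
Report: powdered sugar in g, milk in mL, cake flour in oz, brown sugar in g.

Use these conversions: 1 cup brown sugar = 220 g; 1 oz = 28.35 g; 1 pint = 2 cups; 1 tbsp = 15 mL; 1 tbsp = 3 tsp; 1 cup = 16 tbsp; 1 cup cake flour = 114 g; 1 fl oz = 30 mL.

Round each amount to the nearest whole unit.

Scaling factor: 44/24 = 11/6.
powdered sugar: 5 oz × 11/6 × 28.35 g/oz ≈ 260 g
milk: (2 tbsp + 2 tsp = 8/3 tbsp) × 11/6 × 15 mL/tbsp ≈ 73 mL
cake flour: 1.75 cup × 11/6 × 114 g/cup ÷ 28.35 g/oz ≈ 13 oz
brown sugar: 4 tbsp × 11/6 ÷ 16 tbsp/cup × 220 g/cup ≈ 101 g

powdered sugar: 260 g; milk: 73 mL; cake flour: 13 oz; brown sugar: 101 g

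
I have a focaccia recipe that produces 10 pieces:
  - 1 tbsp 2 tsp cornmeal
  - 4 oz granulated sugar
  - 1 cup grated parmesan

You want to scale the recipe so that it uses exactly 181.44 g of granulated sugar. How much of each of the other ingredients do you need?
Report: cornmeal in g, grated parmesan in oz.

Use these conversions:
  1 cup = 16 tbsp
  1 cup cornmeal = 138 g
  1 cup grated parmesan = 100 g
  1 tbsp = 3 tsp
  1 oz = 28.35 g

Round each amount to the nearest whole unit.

The original recipe has 113.4 g of granulated sugar, so the scaling factor is 181.44 ÷ 113.4 = 8/5 = 1.6.
cornmeal: (1 tbsp + 2 tsp = 5/3 tbsp) × 8/5 ÷ 16 tbsp/cup × 138 g/cup = 23 g
grated parmesan: 1 cup × 8/5 × 100 g/cup ÷ 28.35 g/oz ≈ 6 oz

cornmeal: 23 g; grated parmesan: 6 oz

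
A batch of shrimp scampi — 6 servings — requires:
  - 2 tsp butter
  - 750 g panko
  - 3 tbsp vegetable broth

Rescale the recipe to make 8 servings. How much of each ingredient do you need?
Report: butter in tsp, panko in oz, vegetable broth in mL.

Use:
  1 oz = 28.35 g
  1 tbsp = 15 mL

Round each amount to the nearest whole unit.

Scaling factor: 8/6 = 4/3.
butter: 2 tsp × 4/3 ≈ 3 tsp
panko: 750 g × 4/3 ÷ 28.35 g/oz ≈ 35 oz
vegetable broth: 3 tbsp × 4/3 × 15 mL/tbsp = 60 mL

butter: 3 tsp; panko: 35 oz; vegetable broth: 60 mL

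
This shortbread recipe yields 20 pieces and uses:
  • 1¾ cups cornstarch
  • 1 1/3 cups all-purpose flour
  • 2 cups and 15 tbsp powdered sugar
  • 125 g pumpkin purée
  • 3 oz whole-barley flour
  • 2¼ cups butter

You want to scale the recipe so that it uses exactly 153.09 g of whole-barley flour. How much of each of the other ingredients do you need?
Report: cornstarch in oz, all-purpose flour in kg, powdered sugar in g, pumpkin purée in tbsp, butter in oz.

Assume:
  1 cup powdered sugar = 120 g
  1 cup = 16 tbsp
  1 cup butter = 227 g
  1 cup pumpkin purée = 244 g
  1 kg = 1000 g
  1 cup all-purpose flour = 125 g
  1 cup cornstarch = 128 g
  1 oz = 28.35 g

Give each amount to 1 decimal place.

cornstarch: 14.2 oz; all-purpose flour: 0.3 kg; powdered sugar: 634.5 g; pumpkin purée: 14.8 tbsp; butter: 32.4 oz

The original recipe has 85.05 g of whole-barley flour, so the scaling factor is 153.09 ÷ 85.05 = 9/5 = 1.8.
cornstarch: 1.75 cup × 9/5 × 128 g/cup ÷ 28.35 g/oz ≈ 14.2 oz
all-purpose flour: 4/3 cup × 9/5 × 125 g/cup ÷ 1000 g/kg = 0.3 kg
powdered sugar: (2 cup + 15 tbsp = 2.9375 cup) × 9/5 × 120 g/cup = 634.5 g
pumpkin purée: 125 g × 9/5 ÷ 244 g/cup × 16 tbsp/cup ≈ 14.8 tbsp
butter: 2.25 cup × 9/5 × 227 g/cup ÷ 28.35 g/oz ≈ 32.4 oz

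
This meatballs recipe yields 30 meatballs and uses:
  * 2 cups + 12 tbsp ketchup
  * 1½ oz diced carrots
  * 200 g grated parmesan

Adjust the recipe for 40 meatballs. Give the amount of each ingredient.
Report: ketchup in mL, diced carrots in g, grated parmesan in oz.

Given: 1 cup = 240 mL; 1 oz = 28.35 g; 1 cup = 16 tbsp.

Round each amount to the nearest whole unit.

Scaling factor: 40/30 = 4/3.
ketchup: (2 cup + 12 tbsp = 2.75 cup) × 4/3 × 240 mL/cup = 880 mL
diced carrots: 1.5 oz × 4/3 × 28.35 g/oz ≈ 57 g
grated parmesan: 200 g × 4/3 ÷ 28.35 g/oz ≈ 9 oz

ketchup: 880 mL; diced carrots: 57 g; grated parmesan: 9 oz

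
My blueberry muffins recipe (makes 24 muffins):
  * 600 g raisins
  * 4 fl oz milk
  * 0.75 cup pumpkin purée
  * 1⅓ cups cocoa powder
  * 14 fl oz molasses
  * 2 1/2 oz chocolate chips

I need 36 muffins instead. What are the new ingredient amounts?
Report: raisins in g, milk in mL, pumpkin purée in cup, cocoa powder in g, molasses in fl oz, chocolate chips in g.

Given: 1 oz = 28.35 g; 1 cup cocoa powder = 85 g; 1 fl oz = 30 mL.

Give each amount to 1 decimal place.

Scaling factor: 36/24 = 3/2 = 1.5.
raisins: 600 g × 3/2 = 900.0 g
milk: 4 fl oz × 3/2 × 30 mL/fl oz = 180.0 mL
pumpkin purée: 0.75 cup × 3/2 ≈ 1.1 cup
cocoa powder: 4/3 cup × 3/2 × 85 g/cup = 170.0 g
molasses: 14 fl oz × 3/2 = 21.0 fl oz
chocolate chips: 2.5 oz × 3/2 × 28.35 g/oz ≈ 106.3 g

raisins: 900.0 g; milk: 180.0 mL; pumpkin purée: 1.1 cup; cocoa powder: 170.0 g; molasses: 21.0 fl oz; chocolate chips: 106.3 g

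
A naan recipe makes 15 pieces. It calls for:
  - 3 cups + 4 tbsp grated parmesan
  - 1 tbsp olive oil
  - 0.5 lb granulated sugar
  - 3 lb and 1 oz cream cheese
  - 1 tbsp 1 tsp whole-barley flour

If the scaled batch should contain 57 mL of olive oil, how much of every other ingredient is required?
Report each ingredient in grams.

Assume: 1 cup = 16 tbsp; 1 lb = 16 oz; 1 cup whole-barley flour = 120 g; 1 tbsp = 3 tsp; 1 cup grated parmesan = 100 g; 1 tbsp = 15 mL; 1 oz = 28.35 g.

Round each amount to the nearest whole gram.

The original recipe has 15 mL of olive oil, so the scaling factor is 57 ÷ 15 = 19/5 = 3.8.
grated parmesan: (3 cup + 4 tbsp = 3.25 cup) × 19/5 × 100 g/cup = 1235 g
granulated sugar: 0.5 lb × 19/5 × 16 oz/lb × 28.35 g/oz ≈ 862 g
cream cheese: (3 lb + 1 oz = 3.0625 lb) × 19/5 × 16 oz/lb × 28.35 g/oz ≈ 5279 g
whole-barley flour: (1 tbsp + 1 tsp = 4/3 tbsp) × 19/5 ÷ 16 tbsp/cup × 120 g/cup = 38 g

grated parmesan: 1235 g; granulated sugar: 862 g; cream cheese: 5279 g; whole-barley flour: 38 g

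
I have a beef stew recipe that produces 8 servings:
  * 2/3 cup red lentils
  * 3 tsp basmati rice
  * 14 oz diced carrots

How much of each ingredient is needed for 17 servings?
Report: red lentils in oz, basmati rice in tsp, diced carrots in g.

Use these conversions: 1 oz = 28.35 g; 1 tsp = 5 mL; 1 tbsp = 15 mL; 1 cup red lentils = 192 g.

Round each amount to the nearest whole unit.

red lentils: 10 oz; basmati rice: 6 tsp; diced carrots: 843 g

Scaling factor: 17/8 = 2.125.
red lentils: 2/3 cup × 17/8 × 192 g/cup ÷ 28.35 g/oz ≈ 10 oz
basmati rice: 3 tsp × 17/8 ≈ 6 tsp
diced carrots: 14 oz × 17/8 × 28.35 g/oz ≈ 843 g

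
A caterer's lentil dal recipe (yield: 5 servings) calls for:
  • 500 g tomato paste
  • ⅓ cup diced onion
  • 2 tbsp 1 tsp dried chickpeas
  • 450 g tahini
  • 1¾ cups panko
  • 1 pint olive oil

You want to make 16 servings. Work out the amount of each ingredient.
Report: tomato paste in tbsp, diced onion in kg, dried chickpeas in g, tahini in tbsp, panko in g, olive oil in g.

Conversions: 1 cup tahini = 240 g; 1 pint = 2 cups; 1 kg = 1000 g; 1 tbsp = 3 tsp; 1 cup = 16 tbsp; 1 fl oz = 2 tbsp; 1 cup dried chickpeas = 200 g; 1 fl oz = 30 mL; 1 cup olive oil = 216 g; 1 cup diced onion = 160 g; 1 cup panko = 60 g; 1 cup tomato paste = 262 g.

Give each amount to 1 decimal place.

Scaling factor: 16/5 = 3.2.
tomato paste: 500 g × 16/5 ÷ 262 g/cup × 16 tbsp/cup ≈ 97.7 tbsp
diced onion: 1/3 cup × 16/5 × 160 g/cup ÷ 1000 g/kg ≈ 0.2 kg
dried chickpeas: (2 tbsp + 1 tsp = 7/3 tbsp) × 16/5 ÷ 16 tbsp/cup × 200 g/cup ≈ 93.3 g
tahini: 450 g × 16/5 ÷ 240 g/cup × 16 tbsp/cup = 96.0 tbsp
panko: 1.75 cup × 16/5 × 60 g/cup = 336.0 g
olive oil: 1 pint × 16/5 × 2 cup/pint × 216 g/cup = 1382.4 g

tomato paste: 97.7 tbsp; diced onion: 0.2 kg; dried chickpeas: 93.3 g; tahini: 96.0 tbsp; panko: 336.0 g; olive oil: 1382.4 g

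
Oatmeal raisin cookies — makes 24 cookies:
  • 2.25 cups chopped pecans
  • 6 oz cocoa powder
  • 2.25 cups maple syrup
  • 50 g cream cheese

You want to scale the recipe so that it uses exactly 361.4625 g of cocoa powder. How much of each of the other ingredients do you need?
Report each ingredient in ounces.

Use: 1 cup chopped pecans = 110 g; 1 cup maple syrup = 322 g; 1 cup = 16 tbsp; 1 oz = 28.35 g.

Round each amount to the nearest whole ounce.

The original recipe has 170.1 g of cocoa powder, so the scaling factor is 361.4625 ÷ 170.1 = 17/8 = 2.125.
chopped pecans: 2.25 cup × 17/8 × 110 g/cup ÷ 28.35 g/oz ≈ 19 oz
maple syrup: 2.25 cup × 17/8 × 322 g/cup ÷ 28.35 g/oz ≈ 54 oz
cream cheese: 50 g × 17/8 ÷ 28.35 g/oz ≈ 4 oz

chopped pecans: 19 oz; maple syrup: 54 oz; cream cheese: 4 oz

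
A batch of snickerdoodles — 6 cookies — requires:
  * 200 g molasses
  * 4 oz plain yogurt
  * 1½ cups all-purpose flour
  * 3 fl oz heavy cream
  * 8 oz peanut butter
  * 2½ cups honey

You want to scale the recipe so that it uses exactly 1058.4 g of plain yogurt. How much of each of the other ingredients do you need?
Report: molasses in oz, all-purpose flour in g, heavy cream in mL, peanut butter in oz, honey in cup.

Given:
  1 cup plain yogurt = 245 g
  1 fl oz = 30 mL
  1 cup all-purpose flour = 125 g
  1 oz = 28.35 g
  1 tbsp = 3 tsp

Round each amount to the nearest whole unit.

The original recipe has 113.4 g of plain yogurt, so the scaling factor is 1058.4 ÷ 113.4 = 28/3.
molasses: 200 g × 28/3 ÷ 28.35 g/oz ≈ 66 oz
all-purpose flour: 1.5 cup × 28/3 × 125 g/cup = 1750 g
heavy cream: 3 fl oz × 28/3 × 30 mL/fl oz = 840 mL
peanut butter: 8 oz × 28/3 ≈ 75 oz
honey: 2.5 cup × 28/3 ≈ 23 cup

molasses: 66 oz; all-purpose flour: 1750 g; heavy cream: 840 mL; peanut butter: 75 oz; honey: 23 cup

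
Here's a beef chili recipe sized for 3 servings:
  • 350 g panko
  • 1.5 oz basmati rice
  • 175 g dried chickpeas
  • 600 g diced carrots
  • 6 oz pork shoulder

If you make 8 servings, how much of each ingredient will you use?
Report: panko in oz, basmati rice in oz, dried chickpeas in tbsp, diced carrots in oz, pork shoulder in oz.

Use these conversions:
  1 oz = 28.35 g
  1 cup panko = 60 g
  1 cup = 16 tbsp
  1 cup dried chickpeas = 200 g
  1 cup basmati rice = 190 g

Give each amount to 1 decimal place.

panko: 32.9 oz; basmati rice: 4.0 oz; dried chickpeas: 37.3 tbsp; diced carrots: 56.4 oz; pork shoulder: 16.0 oz

Scaling factor: 8/3.
panko: 350 g × 8/3 ÷ 28.35 g/oz ≈ 32.9 oz
basmati rice: 1.5 oz × 8/3 = 4.0 oz
dried chickpeas: 175 g × 8/3 ÷ 200 g/cup × 16 tbsp/cup ≈ 37.3 tbsp
diced carrots: 600 g × 8/3 ÷ 28.35 g/oz ≈ 56.4 oz
pork shoulder: 6 oz × 8/3 = 16.0 oz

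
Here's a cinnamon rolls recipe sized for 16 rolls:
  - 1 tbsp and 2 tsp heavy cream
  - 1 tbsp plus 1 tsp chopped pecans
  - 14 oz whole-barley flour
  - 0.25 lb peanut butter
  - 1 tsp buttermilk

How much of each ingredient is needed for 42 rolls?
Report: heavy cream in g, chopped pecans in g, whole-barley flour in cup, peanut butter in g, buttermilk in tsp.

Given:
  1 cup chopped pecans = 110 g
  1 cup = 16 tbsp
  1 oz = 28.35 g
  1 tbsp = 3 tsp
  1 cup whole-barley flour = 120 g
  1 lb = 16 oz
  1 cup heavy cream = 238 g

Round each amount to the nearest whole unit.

heavy cream: 65 g; chopped pecans: 24 g; whole-barley flour: 9 cup; peanut butter: 298 g; buttermilk: 3 tsp

Scaling factor: 42/16 = 21/8 = 2.625.
heavy cream: (1 tbsp + 2 tsp = 5/3 tbsp) × 21/8 ÷ 16 tbsp/cup × 238 g/cup ≈ 65 g
chopped pecans: (1 tbsp + 1 tsp = 4/3 tbsp) × 21/8 ÷ 16 tbsp/cup × 110 g/cup ≈ 24 g
whole-barley flour: 14 oz × 21/8 × 28.35 g/oz ÷ 120 g/cup ≈ 9 cup
peanut butter: 0.25 lb × 21/8 × 16 oz/lb × 28.35 g/oz ≈ 298 g
buttermilk: 1 tsp × 21/8 ≈ 3 tsp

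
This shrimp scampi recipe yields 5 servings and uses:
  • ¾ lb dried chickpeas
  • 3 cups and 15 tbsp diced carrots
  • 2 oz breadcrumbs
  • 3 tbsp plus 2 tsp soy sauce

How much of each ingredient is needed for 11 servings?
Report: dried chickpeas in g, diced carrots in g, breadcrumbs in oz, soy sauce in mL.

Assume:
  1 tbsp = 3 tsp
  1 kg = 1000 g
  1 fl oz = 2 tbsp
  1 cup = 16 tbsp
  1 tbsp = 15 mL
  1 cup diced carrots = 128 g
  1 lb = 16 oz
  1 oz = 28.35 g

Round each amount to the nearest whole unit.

Scaling factor: 11/5 = 2.2.
dried chickpeas: 0.75 lb × 11/5 × 16 oz/lb × 28.35 g/oz ≈ 748 g
diced carrots: (3 cup + 15 tbsp = 3.9375 cup) × 11/5 × 128 g/cup ≈ 1109 g
breadcrumbs: 2 oz × 11/5 ≈ 4 oz
soy sauce: (3 tbsp + 2 tsp = 11/3 tbsp) × 11/5 × 15 mL/tbsp = 121 mL

dried chickpeas: 748 g; diced carrots: 1109 g; breadcrumbs: 4 oz; soy sauce: 121 mL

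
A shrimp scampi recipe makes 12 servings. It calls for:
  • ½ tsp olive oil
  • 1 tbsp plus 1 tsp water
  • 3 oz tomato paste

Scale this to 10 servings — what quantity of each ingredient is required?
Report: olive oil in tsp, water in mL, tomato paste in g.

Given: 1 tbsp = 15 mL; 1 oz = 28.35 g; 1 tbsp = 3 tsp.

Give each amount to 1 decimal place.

olive oil: 0.4 tsp; water: 16.7 mL; tomato paste: 70.9 g

Scaling factor: 10/12 = 5/6.
olive oil: 0.5 tsp × 5/6 ≈ 0.4 tsp
water: (1 tbsp + 1 tsp = 4/3 tbsp) × 5/6 × 15 mL/tbsp ≈ 16.7 mL
tomato paste: 3 oz × 5/6 × 28.35 g/oz ≈ 70.9 g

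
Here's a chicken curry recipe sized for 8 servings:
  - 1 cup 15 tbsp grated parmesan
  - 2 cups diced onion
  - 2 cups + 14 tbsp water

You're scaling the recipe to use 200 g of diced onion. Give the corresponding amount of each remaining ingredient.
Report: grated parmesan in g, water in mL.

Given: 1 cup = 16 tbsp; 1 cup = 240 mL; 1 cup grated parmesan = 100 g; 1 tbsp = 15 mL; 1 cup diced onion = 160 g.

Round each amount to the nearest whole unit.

The original recipe has 320 g of diced onion, so the scaling factor is 200 ÷ 320 = 5/8 = 0.625.
grated parmesan: (1 cup + 15 tbsp = 1.9375 cup) × 5/8 × 100 g/cup ≈ 121 g
water: (2 cup + 14 tbsp = 2.875 cup) × 5/8 × 240 mL/cup ≈ 431 mL

grated parmesan: 121 g; water: 431 mL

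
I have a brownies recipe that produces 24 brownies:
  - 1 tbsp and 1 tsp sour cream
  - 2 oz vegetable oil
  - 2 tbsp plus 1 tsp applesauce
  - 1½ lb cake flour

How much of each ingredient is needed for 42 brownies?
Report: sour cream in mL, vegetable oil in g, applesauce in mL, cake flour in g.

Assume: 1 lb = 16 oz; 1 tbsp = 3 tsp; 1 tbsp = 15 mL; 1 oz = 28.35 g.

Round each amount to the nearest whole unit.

sour cream: 35 mL; vegetable oil: 99 g; applesauce: 61 mL; cake flour: 1191 g

Scaling factor: 42/24 = 7/4 = 1.75.
sour cream: (1 tbsp + 1 tsp = 4/3 tbsp) × 7/4 × 15 mL/tbsp = 35 mL
vegetable oil: 2 oz × 7/4 × 28.35 g/oz ≈ 99 g
applesauce: (2 tbsp + 1 tsp = 7/3 tbsp) × 7/4 × 15 mL/tbsp ≈ 61 mL
cake flour: 1.5 lb × 7/4 × 16 oz/lb × 28.35 g/oz ≈ 1191 g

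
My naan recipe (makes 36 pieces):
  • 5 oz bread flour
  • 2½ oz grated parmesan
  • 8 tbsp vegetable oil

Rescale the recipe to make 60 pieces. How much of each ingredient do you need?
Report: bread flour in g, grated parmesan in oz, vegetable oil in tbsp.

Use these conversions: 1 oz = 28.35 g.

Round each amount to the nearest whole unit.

Scaling factor: 60/36 = 5/3.
bread flour: 5 oz × 5/3 × 28.35 g/oz ≈ 236 g
grated parmesan: 2.5 oz × 5/3 ≈ 4 oz
vegetable oil: 8 tbsp × 5/3 ≈ 13 tbsp

bread flour: 236 g; grated parmesan: 4 oz; vegetable oil: 13 tbsp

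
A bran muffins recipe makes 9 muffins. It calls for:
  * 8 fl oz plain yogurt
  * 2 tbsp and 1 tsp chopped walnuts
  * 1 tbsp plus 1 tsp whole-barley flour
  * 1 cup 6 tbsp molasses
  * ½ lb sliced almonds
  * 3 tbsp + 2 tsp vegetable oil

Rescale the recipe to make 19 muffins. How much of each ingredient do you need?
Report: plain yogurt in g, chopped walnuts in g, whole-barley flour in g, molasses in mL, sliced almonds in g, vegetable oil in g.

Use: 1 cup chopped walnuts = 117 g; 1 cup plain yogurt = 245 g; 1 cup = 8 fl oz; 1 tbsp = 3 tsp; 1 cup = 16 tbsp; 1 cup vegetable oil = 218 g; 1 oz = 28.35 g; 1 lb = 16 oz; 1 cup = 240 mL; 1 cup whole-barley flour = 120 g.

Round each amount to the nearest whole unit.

plain yogurt: 517 g; chopped walnuts: 36 g; whole-barley flour: 21 g; molasses: 697 mL; sliced almonds: 479 g; vegetable oil: 105 g

Scaling factor: 19/9.
plain yogurt: 8 fl oz × 19/9 ÷ 8 fl oz/cup × 245 g/cup ≈ 517 g
chopped walnuts: (2 tbsp + 1 tsp = 7/3 tbsp) × 19/9 ÷ 16 tbsp/cup × 117 g/cup ≈ 36 g
whole-barley flour: (1 tbsp + 1 tsp = 4/3 tbsp) × 19/9 ÷ 16 tbsp/cup × 120 g/cup ≈ 21 g
molasses: (1 cup + 6 tbsp = 1.375 cup) × 19/9 × 240 mL/cup ≈ 697 mL
sliced almonds: 0.5 lb × 19/9 × 16 oz/lb × 28.35 g/oz ≈ 479 g
vegetable oil: (3 tbsp + 2 tsp = 11/3 tbsp) × 19/9 ÷ 16 tbsp/cup × 218 g/cup ≈ 105 g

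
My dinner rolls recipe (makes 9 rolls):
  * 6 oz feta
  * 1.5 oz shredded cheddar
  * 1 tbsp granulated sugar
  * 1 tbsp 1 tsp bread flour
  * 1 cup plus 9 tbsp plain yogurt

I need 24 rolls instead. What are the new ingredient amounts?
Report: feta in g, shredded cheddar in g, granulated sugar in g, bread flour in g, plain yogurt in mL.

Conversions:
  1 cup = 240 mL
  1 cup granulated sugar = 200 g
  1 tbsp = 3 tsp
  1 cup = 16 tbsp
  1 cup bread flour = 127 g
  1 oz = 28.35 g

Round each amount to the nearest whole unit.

feta: 454 g; shredded cheddar: 113 g; granulated sugar: 33 g; bread flour: 28 g; plain yogurt: 1000 mL

Scaling factor: 24/9 = 8/3.
feta: 6 oz × 8/3 × 28.35 g/oz ≈ 454 g
shredded cheddar: 1.5 oz × 8/3 × 28.35 g/oz ≈ 113 g
granulated sugar: 1 tbsp × 8/3 ÷ 16 tbsp/cup × 200 g/cup ≈ 33 g
bread flour: (1 tbsp + 1 tsp = 4/3 tbsp) × 8/3 ÷ 16 tbsp/cup × 127 g/cup ≈ 28 g
plain yogurt: (1 cup + 9 tbsp = 1.5625 cup) × 8/3 × 240 mL/cup = 1000 mL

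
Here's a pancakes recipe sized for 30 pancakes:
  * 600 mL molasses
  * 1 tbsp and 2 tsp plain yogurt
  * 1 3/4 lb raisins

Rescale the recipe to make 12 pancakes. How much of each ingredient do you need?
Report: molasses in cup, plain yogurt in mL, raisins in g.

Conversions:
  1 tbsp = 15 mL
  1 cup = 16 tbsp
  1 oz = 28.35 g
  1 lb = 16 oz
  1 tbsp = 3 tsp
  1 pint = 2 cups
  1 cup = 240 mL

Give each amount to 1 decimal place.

molasses: 1.0 cup; plain yogurt: 10.0 mL; raisins: 317.5 g

Scaling factor: 12/30 = 2/5 = 0.4.
molasses: 600 mL × 2/5 ÷ 240 mL/cup = 1.0 cup
plain yogurt: (1 tbsp + 2 tsp = 5/3 tbsp) × 2/5 × 15 mL/tbsp = 10.0 mL
raisins: 1.75 lb × 2/5 × 16 oz/lb × 28.35 g/oz ≈ 317.5 g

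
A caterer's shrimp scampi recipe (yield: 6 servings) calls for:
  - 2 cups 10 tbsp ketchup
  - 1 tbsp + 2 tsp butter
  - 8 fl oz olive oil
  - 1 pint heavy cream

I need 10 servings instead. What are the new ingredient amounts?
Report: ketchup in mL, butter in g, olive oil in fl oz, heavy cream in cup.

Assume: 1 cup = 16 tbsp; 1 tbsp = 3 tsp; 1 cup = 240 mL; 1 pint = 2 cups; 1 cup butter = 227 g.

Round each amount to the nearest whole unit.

ketchup: 1050 mL; butter: 39 g; olive oil: 13 fl oz; heavy cream: 3 cup

Scaling factor: 10/6 = 5/3.
ketchup: (2 cup + 10 tbsp = 2.625 cup) × 5/3 × 240 mL/cup = 1050 mL
butter: (1 tbsp + 2 tsp = 5/3 tbsp) × 5/3 ÷ 16 tbsp/cup × 227 g/cup ≈ 39 g
olive oil: 8 fl oz × 5/3 ≈ 13 fl oz
heavy cream: 1 pint × 5/3 × 2 cup/pint ≈ 3 cup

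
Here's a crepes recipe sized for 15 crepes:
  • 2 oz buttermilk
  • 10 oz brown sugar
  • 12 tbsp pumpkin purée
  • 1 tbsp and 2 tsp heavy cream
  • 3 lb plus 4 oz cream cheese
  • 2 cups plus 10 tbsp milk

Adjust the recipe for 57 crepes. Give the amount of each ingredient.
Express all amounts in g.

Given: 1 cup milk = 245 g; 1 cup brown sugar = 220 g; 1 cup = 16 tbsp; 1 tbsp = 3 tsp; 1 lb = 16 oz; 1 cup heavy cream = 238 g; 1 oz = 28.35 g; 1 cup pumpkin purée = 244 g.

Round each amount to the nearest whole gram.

Scaling factor: 57/15 = 19/5 = 3.8.
buttermilk: 2 oz × 19/5 × 28.35 g/oz ≈ 215 g
brown sugar: 10 oz × 19/5 × 28.35 g/oz ≈ 1077 g
pumpkin purée: 12 tbsp × 19/5 ÷ 16 tbsp/cup × 244 g/cup ≈ 695 g
heavy cream: (1 tbsp + 2 tsp = 5/3 tbsp) × 19/5 ÷ 16 tbsp/cup × 238 g/cup ≈ 94 g
cream cheese: (3 lb + 4 oz = 3.25 lb) × 19/5 × 16 oz/lb × 28.35 g/oz ≈ 5602 g
milk: (2 cup + 10 tbsp = 2.625 cup) × 19/5 × 245 g/cup ≈ 2444 g

buttermilk: 215 g; brown sugar: 1077 g; pumpkin purée: 695 g; heavy cream: 94 g; cream cheese: 5602 g; milk: 2444 g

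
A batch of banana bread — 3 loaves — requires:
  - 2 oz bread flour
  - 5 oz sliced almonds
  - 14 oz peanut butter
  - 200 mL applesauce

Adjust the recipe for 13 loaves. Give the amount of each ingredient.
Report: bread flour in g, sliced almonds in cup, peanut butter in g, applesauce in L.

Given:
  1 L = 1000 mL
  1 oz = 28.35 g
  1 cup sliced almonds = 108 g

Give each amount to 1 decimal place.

bread flour: 245.7 g; sliced almonds: 5.7 cup; peanut butter: 1719.9 g; applesauce: 0.9 L

Scaling factor: 13/3.
bread flour: 2 oz × 13/3 × 28.35 g/oz = 245.7 g
sliced almonds: 5 oz × 13/3 × 28.35 g/oz ÷ 108 g/cup ≈ 5.7 cup
peanut butter: 14 oz × 13/3 × 28.35 g/oz = 1719.9 g
applesauce: 200 mL × 13/3 ÷ 1000 mL/L ≈ 0.9 L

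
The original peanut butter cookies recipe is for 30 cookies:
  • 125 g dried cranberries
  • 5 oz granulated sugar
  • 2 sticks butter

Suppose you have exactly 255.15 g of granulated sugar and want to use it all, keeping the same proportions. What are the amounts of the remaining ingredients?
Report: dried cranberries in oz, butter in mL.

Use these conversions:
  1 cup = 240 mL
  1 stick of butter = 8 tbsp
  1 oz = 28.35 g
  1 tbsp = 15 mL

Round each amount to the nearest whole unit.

dried cranberries: 8 oz; butter: 432 mL

The original recipe has 141.75 g of granulated sugar, so the scaling factor is 255.15 ÷ 141.75 = 9/5 = 1.8.
dried cranberries: 125 g × 9/5 ÷ 28.35 g/oz ≈ 8 oz
butter: 2 stick × 9/5 × 8 tbsp/stick × 15 mL/tbsp = 432 mL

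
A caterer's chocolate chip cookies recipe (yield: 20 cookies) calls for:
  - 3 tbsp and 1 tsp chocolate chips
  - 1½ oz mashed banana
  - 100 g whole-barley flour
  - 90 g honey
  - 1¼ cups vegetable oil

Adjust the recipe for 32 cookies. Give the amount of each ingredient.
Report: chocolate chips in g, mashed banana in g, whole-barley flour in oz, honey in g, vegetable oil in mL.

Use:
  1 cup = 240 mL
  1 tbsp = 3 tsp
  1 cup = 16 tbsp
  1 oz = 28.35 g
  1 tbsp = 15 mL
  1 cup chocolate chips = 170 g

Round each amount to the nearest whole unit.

Scaling factor: 32/20 = 8/5 = 1.6.
chocolate chips: (3 tbsp + 1 tsp = 10/3 tbsp) × 8/5 ÷ 16 tbsp/cup × 170 g/cup ≈ 57 g
mashed banana: 1.5 oz × 8/5 × 28.35 g/oz ≈ 68 g
whole-barley flour: 100 g × 8/5 ÷ 28.35 g/oz ≈ 6 oz
honey: 90 g × 8/5 = 144 g
vegetable oil: 1.25 cup × 8/5 × 240 mL/cup = 480 mL

chocolate chips: 57 g; mashed banana: 68 g; whole-barley flour: 6 oz; honey: 144 g; vegetable oil: 480 mL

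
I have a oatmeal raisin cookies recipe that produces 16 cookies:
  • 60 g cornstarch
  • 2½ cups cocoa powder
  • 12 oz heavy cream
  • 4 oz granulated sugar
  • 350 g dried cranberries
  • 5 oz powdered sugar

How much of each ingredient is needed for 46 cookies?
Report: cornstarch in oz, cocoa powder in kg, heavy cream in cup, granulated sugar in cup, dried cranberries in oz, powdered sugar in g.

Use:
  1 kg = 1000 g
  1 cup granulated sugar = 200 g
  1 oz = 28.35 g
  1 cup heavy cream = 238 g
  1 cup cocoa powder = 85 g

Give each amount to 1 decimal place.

cornstarch: 6.1 oz; cocoa powder: 0.6 kg; heavy cream: 4.1 cup; granulated sugar: 1.6 cup; dried cranberries: 35.5 oz; powdered sugar: 407.5 g

Scaling factor: 46/16 = 23/8 = 2.875.
cornstarch: 60 g × 23/8 ÷ 28.35 g/oz ≈ 6.1 oz
cocoa powder: 2.5 cup × 23/8 × 85 g/cup ÷ 1000 g/kg ≈ 0.6 kg
heavy cream: 12 oz × 23/8 × 28.35 g/oz ÷ 238 g/cup ≈ 4.1 cup
granulated sugar: 4 oz × 23/8 × 28.35 g/oz ÷ 200 g/cup ≈ 1.6 cup
dried cranberries: 350 g × 23/8 ÷ 28.35 g/oz ≈ 35.5 oz
powdered sugar: 5 oz × 23/8 × 28.35 g/oz ≈ 407.5 g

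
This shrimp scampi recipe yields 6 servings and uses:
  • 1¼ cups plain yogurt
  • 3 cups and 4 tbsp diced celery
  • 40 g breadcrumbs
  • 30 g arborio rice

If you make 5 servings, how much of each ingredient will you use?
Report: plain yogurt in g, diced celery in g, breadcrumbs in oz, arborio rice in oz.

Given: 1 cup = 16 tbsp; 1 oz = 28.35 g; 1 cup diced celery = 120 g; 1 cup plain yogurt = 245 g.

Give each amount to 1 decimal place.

Scaling factor: 5/6.
plain yogurt: 1.25 cup × 5/6 × 245 g/cup ≈ 255.2 g
diced celery: (3 cup + 4 tbsp = 3.25 cup) × 5/6 × 120 g/cup = 325.0 g
breadcrumbs: 40 g × 5/6 ÷ 28.35 g/oz ≈ 1.2 oz
arborio rice: 30 g × 5/6 ÷ 28.35 g/oz ≈ 0.9 oz

plain yogurt: 255.2 g; diced celery: 325.0 g; breadcrumbs: 1.2 oz; arborio rice: 0.9 oz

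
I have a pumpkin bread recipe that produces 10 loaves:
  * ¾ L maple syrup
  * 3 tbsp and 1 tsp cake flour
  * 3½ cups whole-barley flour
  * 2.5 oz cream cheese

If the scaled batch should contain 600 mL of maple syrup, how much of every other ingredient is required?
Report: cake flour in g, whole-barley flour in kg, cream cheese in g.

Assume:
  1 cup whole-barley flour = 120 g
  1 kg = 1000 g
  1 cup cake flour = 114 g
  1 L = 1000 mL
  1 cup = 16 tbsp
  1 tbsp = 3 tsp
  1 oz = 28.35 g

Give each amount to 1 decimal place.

The original recipe has 750 mL of maple syrup, so the scaling factor is 600 ÷ 750 = 4/5 = 0.8.
cake flour: (3 tbsp + 1 tsp = 10/3 tbsp) × 4/5 ÷ 16 tbsp/cup × 114 g/cup = 19.0 g
whole-barley flour: 3.5 cup × 4/5 × 120 g/cup ÷ 1000 g/kg ≈ 0.3 kg
cream cheese: 2.5 oz × 4/5 × 28.35 g/oz = 56.7 g

cake flour: 19.0 g; whole-barley flour: 0.3 kg; cream cheese: 56.7 g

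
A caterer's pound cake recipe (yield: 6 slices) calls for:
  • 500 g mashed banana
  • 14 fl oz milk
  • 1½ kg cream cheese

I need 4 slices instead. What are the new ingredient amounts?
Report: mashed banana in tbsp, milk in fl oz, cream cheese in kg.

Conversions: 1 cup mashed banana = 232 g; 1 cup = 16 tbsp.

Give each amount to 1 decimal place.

Scaling factor: 4/6 = 2/3.
mashed banana: 500 g × 2/3 ÷ 232 g/cup × 16 tbsp/cup ≈ 23.0 tbsp
milk: 14 fl oz × 2/3 ≈ 9.3 fl oz
cream cheese: 1.5 kg × 2/3 = 1.0 kg

mashed banana: 23.0 tbsp; milk: 9.3 fl oz; cream cheese: 1.0 kg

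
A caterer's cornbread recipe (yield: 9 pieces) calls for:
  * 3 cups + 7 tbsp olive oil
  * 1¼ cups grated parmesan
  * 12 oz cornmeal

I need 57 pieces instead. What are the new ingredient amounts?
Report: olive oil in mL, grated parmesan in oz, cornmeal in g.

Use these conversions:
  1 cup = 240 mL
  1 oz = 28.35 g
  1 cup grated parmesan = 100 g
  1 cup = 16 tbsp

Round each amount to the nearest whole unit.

Scaling factor: 57/9 = 19/3.
olive oil: (3 cup + 7 tbsp = 3.4375 cup) × 19/3 × 240 mL/cup = 5225 mL
grated parmesan: 1.25 cup × 19/3 × 100 g/cup ÷ 28.35 g/oz ≈ 28 oz
cornmeal: 12 oz × 19/3 × 28.35 g/oz ≈ 2155 g

olive oil: 5225 mL; grated parmesan: 28 oz; cornmeal: 2155 g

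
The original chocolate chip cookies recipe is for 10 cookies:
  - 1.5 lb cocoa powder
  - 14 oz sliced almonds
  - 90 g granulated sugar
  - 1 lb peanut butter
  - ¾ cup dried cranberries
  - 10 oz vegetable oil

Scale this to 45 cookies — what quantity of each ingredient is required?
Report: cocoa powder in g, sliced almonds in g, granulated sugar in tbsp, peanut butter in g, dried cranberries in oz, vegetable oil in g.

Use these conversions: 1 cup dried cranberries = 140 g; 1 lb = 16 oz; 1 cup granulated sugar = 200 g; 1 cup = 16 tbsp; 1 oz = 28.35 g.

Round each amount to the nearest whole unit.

cocoa powder: 3062 g; sliced almonds: 1786 g; granulated sugar: 32 tbsp; peanut butter: 2041 g; dried cranberries: 17 oz; vegetable oil: 1276 g

Scaling factor: 45/10 = 9/2 = 4.5.
cocoa powder: 1.5 lb × 9/2 × 16 oz/lb × 28.35 g/oz ≈ 3062 g
sliced almonds: 14 oz × 9/2 × 28.35 g/oz ≈ 1786 g
granulated sugar: 90 g × 9/2 ÷ 200 g/cup × 16 tbsp/cup ≈ 32 tbsp
peanut butter: 1 lb × 9/2 × 16 oz/lb × 28.35 g/oz ≈ 2041 g
dried cranberries: 0.75 cup × 9/2 × 140 g/cup ÷ 28.35 g/oz ≈ 17 oz
vegetable oil: 10 oz × 9/2 × 28.35 g/oz ≈ 1276 g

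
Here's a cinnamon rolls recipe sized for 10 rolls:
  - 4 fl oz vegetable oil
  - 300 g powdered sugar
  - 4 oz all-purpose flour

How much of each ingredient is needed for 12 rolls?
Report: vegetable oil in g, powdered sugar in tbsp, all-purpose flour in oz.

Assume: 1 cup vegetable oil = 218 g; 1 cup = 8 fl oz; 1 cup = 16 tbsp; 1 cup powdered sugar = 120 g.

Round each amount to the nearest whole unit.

Scaling factor: 12/10 = 6/5 = 1.2.
vegetable oil: 4 fl oz × 6/5 ÷ 8 fl oz/cup × 218 g/cup ≈ 131 g
powdered sugar: 300 g × 6/5 ÷ 120 g/cup × 16 tbsp/cup = 48 tbsp
all-purpose flour: 4 oz × 6/5 ≈ 5 oz

vegetable oil: 131 g; powdered sugar: 48 tbsp; all-purpose flour: 5 oz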